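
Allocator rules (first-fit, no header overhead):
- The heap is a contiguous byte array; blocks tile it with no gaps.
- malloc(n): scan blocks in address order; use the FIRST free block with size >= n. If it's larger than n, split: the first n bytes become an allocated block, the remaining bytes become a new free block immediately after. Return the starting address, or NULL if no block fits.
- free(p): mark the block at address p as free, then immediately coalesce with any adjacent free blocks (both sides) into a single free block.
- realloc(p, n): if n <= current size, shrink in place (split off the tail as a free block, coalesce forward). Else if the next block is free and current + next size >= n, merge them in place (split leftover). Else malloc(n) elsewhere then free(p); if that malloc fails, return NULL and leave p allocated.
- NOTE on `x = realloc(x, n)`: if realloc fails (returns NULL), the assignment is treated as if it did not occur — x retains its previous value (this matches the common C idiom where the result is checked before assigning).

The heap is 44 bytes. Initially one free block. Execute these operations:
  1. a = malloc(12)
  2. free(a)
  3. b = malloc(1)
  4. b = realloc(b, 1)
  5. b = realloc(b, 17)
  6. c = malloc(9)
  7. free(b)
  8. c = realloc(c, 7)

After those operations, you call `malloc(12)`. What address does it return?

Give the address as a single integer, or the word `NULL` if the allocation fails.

Answer: 0

Derivation:
Op 1: a = malloc(12) -> a = 0; heap: [0-11 ALLOC][12-43 FREE]
Op 2: free(a) -> (freed a); heap: [0-43 FREE]
Op 3: b = malloc(1) -> b = 0; heap: [0-0 ALLOC][1-43 FREE]
Op 4: b = realloc(b, 1) -> b = 0; heap: [0-0 ALLOC][1-43 FREE]
Op 5: b = realloc(b, 17) -> b = 0; heap: [0-16 ALLOC][17-43 FREE]
Op 6: c = malloc(9) -> c = 17; heap: [0-16 ALLOC][17-25 ALLOC][26-43 FREE]
Op 7: free(b) -> (freed b); heap: [0-16 FREE][17-25 ALLOC][26-43 FREE]
Op 8: c = realloc(c, 7) -> c = 17; heap: [0-16 FREE][17-23 ALLOC][24-43 FREE]
malloc(12): first-fit scan over [0-16 FREE][17-23 ALLOC][24-43 FREE] -> 0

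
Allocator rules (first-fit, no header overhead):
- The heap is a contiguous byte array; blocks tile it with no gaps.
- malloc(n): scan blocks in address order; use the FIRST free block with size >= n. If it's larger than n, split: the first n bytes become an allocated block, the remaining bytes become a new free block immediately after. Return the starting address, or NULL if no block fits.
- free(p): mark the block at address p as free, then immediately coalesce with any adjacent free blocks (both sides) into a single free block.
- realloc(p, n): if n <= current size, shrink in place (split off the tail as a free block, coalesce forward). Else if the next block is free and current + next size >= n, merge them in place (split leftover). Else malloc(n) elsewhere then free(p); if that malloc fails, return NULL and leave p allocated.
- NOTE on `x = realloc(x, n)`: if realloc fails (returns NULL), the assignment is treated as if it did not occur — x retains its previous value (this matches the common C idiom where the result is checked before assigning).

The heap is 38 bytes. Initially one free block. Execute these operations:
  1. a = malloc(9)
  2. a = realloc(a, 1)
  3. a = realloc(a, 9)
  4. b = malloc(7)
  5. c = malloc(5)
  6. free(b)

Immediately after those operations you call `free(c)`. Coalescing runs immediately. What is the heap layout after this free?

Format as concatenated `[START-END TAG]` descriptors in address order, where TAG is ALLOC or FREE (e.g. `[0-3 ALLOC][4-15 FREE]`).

Answer: [0-8 ALLOC][9-37 FREE]

Derivation:
Op 1: a = malloc(9) -> a = 0; heap: [0-8 ALLOC][9-37 FREE]
Op 2: a = realloc(a, 1) -> a = 0; heap: [0-0 ALLOC][1-37 FREE]
Op 3: a = realloc(a, 9) -> a = 0; heap: [0-8 ALLOC][9-37 FREE]
Op 4: b = malloc(7) -> b = 9; heap: [0-8 ALLOC][9-15 ALLOC][16-37 FREE]
Op 5: c = malloc(5) -> c = 16; heap: [0-8 ALLOC][9-15 ALLOC][16-20 ALLOC][21-37 FREE]
Op 6: free(b) -> (freed b); heap: [0-8 ALLOC][9-15 FREE][16-20 ALLOC][21-37 FREE]
free(c): c = 16 -> block [16-20 ALLOC]; mark free, coalesce with adjacent free neighbors -> [0-8 ALLOC][9-37 FREE]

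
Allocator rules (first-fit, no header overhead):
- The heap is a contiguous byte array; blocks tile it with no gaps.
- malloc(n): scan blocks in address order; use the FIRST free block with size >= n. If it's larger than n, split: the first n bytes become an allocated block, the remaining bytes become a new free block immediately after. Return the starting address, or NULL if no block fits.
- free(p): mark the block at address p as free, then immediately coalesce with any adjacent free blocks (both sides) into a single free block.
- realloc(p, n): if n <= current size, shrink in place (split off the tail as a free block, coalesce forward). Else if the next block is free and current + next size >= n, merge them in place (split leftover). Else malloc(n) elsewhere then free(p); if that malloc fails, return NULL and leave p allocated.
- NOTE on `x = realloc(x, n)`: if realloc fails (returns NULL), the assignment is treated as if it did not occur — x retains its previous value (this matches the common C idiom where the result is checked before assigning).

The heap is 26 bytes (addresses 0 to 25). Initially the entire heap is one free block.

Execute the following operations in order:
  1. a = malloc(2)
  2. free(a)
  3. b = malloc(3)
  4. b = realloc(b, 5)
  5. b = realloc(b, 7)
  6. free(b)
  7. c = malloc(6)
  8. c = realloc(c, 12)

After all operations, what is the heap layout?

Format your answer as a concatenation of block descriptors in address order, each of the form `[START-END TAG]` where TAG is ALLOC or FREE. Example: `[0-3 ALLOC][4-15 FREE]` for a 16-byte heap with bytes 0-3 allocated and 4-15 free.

Answer: [0-11 ALLOC][12-25 FREE]

Derivation:
Op 1: a = malloc(2) -> a = 0; heap: [0-1 ALLOC][2-25 FREE]
Op 2: free(a) -> (freed a); heap: [0-25 FREE]
Op 3: b = malloc(3) -> b = 0; heap: [0-2 ALLOC][3-25 FREE]
Op 4: b = realloc(b, 5) -> b = 0; heap: [0-4 ALLOC][5-25 FREE]
Op 5: b = realloc(b, 7) -> b = 0; heap: [0-6 ALLOC][7-25 FREE]
Op 6: free(b) -> (freed b); heap: [0-25 FREE]
Op 7: c = malloc(6) -> c = 0; heap: [0-5 ALLOC][6-25 FREE]
Op 8: c = realloc(c, 12) -> c = 0; heap: [0-11 ALLOC][12-25 FREE]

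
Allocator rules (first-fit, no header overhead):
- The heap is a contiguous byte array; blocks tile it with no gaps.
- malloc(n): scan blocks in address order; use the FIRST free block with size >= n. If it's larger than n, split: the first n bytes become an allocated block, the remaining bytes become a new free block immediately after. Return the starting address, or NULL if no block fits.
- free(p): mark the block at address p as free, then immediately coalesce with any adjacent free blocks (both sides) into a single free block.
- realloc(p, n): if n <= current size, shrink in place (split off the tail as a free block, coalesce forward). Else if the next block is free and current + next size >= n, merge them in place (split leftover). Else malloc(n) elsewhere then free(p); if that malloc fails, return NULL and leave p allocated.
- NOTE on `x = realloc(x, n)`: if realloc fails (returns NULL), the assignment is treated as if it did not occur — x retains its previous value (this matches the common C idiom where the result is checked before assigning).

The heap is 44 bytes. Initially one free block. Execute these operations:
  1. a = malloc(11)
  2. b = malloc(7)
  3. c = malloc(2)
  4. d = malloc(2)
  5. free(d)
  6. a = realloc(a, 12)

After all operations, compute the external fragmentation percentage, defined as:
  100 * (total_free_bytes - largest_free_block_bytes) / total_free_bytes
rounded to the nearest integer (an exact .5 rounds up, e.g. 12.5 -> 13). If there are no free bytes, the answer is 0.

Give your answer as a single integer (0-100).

Answer: 48

Derivation:
Op 1: a = malloc(11) -> a = 0; heap: [0-10 ALLOC][11-43 FREE]
Op 2: b = malloc(7) -> b = 11; heap: [0-10 ALLOC][11-17 ALLOC][18-43 FREE]
Op 3: c = malloc(2) -> c = 18; heap: [0-10 ALLOC][11-17 ALLOC][18-19 ALLOC][20-43 FREE]
Op 4: d = malloc(2) -> d = 20; heap: [0-10 ALLOC][11-17 ALLOC][18-19 ALLOC][20-21 ALLOC][22-43 FREE]
Op 5: free(d) -> (freed d); heap: [0-10 ALLOC][11-17 ALLOC][18-19 ALLOC][20-43 FREE]
Op 6: a = realloc(a, 12) -> a = 20; heap: [0-10 FREE][11-17 ALLOC][18-19 ALLOC][20-31 ALLOC][32-43 FREE]
Free blocks: [11 12] total_free=23 largest=12 -> 100*(23-12)/23 = 1100/23 ≈ 47.826 -> rounds to 48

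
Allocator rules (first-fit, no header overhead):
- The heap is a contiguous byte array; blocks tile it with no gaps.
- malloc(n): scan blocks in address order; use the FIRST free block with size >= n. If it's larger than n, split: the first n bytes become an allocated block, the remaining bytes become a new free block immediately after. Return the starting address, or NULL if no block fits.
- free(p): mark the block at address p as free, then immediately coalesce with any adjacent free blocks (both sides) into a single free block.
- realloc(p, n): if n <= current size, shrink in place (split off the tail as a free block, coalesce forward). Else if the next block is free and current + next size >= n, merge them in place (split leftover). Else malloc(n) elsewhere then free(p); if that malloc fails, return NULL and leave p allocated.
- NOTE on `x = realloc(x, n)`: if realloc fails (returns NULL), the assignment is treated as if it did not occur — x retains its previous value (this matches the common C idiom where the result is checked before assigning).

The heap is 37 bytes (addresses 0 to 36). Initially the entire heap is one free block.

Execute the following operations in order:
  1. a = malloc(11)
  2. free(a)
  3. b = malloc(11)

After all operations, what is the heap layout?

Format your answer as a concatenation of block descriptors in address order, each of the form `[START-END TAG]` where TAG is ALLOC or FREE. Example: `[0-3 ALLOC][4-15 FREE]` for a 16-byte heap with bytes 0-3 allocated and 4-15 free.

Answer: [0-10 ALLOC][11-36 FREE]

Derivation:
Op 1: a = malloc(11) -> a = 0; heap: [0-10 ALLOC][11-36 FREE]
Op 2: free(a) -> (freed a); heap: [0-36 FREE]
Op 3: b = malloc(11) -> b = 0; heap: [0-10 ALLOC][11-36 FREE]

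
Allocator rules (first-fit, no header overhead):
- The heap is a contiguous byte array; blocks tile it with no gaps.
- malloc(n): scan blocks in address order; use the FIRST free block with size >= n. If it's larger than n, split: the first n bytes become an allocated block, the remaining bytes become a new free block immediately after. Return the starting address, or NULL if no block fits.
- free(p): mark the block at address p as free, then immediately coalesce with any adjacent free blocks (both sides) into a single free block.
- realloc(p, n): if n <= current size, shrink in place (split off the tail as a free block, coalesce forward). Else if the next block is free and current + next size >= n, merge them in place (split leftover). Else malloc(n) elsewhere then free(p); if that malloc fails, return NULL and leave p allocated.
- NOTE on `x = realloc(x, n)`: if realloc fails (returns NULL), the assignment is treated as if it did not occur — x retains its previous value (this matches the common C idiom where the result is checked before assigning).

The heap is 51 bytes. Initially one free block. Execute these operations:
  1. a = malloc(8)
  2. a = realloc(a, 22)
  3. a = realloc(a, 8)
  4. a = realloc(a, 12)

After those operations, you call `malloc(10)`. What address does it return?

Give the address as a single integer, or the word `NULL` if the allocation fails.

Answer: 12

Derivation:
Op 1: a = malloc(8) -> a = 0; heap: [0-7 ALLOC][8-50 FREE]
Op 2: a = realloc(a, 22) -> a = 0; heap: [0-21 ALLOC][22-50 FREE]
Op 3: a = realloc(a, 8) -> a = 0; heap: [0-7 ALLOC][8-50 FREE]
Op 4: a = realloc(a, 12) -> a = 0; heap: [0-11 ALLOC][12-50 FREE]
malloc(10): first-fit scan over [0-11 ALLOC][12-50 FREE] -> 12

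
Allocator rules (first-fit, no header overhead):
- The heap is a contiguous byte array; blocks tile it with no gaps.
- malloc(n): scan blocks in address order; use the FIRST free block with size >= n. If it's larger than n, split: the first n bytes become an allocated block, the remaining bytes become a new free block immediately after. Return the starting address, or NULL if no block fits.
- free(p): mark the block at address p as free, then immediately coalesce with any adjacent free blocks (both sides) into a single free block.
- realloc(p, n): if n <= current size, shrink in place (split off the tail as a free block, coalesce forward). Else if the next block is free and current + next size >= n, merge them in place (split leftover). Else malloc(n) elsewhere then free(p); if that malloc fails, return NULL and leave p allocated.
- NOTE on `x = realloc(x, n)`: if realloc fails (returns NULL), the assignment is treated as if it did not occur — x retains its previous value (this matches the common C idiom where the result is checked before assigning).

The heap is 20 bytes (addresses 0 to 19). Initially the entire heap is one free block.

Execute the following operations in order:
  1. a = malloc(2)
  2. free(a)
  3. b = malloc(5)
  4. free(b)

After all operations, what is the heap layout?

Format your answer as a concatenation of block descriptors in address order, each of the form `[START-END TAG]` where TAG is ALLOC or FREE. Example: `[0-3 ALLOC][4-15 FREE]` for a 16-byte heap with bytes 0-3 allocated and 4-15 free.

Op 1: a = malloc(2) -> a = 0; heap: [0-1 ALLOC][2-19 FREE]
Op 2: free(a) -> (freed a); heap: [0-19 FREE]
Op 3: b = malloc(5) -> b = 0; heap: [0-4 ALLOC][5-19 FREE]
Op 4: free(b) -> (freed b); heap: [0-19 FREE]

Answer: [0-19 FREE]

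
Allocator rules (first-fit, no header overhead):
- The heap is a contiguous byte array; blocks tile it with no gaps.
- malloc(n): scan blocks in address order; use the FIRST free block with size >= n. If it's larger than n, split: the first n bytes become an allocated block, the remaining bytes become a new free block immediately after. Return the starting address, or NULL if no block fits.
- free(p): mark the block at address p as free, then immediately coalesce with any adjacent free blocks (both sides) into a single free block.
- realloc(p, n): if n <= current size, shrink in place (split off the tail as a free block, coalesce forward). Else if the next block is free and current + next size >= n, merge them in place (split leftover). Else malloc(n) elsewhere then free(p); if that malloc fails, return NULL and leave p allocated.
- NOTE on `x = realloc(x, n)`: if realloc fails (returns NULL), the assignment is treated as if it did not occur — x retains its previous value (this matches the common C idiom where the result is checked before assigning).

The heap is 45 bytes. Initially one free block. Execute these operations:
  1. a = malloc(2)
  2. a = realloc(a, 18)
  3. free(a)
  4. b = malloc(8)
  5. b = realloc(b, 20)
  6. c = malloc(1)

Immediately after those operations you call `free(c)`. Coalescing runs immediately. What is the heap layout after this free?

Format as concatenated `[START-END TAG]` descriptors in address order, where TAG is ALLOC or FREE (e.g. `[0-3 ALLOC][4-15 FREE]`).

Op 1: a = malloc(2) -> a = 0; heap: [0-1 ALLOC][2-44 FREE]
Op 2: a = realloc(a, 18) -> a = 0; heap: [0-17 ALLOC][18-44 FREE]
Op 3: free(a) -> (freed a); heap: [0-44 FREE]
Op 4: b = malloc(8) -> b = 0; heap: [0-7 ALLOC][8-44 FREE]
Op 5: b = realloc(b, 20) -> b = 0; heap: [0-19 ALLOC][20-44 FREE]
Op 6: c = malloc(1) -> c = 20; heap: [0-19 ALLOC][20-20 ALLOC][21-44 FREE]
free(c): c = 20 -> block [20-20 ALLOC]; mark free, coalesce with adjacent free neighbors -> [0-19 ALLOC][20-44 FREE]

Answer: [0-19 ALLOC][20-44 FREE]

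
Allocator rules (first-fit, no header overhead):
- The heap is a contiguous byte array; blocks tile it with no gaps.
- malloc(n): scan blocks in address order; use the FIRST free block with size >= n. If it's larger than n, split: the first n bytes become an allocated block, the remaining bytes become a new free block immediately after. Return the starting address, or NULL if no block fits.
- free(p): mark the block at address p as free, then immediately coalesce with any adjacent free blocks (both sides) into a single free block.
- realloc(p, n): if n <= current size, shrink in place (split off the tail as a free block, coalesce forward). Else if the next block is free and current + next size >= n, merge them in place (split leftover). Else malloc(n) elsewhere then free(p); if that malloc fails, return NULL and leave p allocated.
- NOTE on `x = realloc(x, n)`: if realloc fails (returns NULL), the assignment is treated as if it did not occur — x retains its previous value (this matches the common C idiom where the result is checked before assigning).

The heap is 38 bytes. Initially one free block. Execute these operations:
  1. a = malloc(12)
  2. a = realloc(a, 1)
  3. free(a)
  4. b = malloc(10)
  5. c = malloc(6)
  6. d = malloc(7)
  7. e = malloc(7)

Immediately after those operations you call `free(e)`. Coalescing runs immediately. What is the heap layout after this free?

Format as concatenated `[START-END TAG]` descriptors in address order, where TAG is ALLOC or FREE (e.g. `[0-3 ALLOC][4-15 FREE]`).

Op 1: a = malloc(12) -> a = 0; heap: [0-11 ALLOC][12-37 FREE]
Op 2: a = realloc(a, 1) -> a = 0; heap: [0-0 ALLOC][1-37 FREE]
Op 3: free(a) -> (freed a); heap: [0-37 FREE]
Op 4: b = malloc(10) -> b = 0; heap: [0-9 ALLOC][10-37 FREE]
Op 5: c = malloc(6) -> c = 10; heap: [0-9 ALLOC][10-15 ALLOC][16-37 FREE]
Op 6: d = malloc(7) -> d = 16; heap: [0-9 ALLOC][10-15 ALLOC][16-22 ALLOC][23-37 FREE]
Op 7: e = malloc(7) -> e = 23; heap: [0-9 ALLOC][10-15 ALLOC][16-22 ALLOC][23-29 ALLOC][30-37 FREE]
free(e): e = 23 -> block [23-29 ALLOC]; mark free, coalesce with adjacent free neighbors -> [0-9 ALLOC][10-15 ALLOC][16-22 ALLOC][23-37 FREE]

Answer: [0-9 ALLOC][10-15 ALLOC][16-22 ALLOC][23-37 FREE]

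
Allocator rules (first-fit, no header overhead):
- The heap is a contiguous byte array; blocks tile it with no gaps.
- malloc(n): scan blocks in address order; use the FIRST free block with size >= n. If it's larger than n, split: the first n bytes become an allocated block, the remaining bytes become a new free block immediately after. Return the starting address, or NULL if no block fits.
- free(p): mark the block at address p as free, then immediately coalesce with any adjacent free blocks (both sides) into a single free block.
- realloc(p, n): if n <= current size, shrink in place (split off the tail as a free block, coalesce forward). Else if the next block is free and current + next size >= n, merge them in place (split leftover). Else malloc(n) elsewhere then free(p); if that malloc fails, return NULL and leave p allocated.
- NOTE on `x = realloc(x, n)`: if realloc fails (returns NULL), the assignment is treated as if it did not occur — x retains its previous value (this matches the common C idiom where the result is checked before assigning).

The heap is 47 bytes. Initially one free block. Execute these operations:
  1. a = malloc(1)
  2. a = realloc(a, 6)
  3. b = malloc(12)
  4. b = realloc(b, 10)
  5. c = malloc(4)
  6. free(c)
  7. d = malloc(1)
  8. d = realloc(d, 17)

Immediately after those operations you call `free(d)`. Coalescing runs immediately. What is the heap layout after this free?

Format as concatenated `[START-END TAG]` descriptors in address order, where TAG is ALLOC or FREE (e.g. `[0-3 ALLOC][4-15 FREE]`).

Op 1: a = malloc(1) -> a = 0; heap: [0-0 ALLOC][1-46 FREE]
Op 2: a = realloc(a, 6) -> a = 0; heap: [0-5 ALLOC][6-46 FREE]
Op 3: b = malloc(12) -> b = 6; heap: [0-5 ALLOC][6-17 ALLOC][18-46 FREE]
Op 4: b = realloc(b, 10) -> b = 6; heap: [0-5 ALLOC][6-15 ALLOC][16-46 FREE]
Op 5: c = malloc(4) -> c = 16; heap: [0-5 ALLOC][6-15 ALLOC][16-19 ALLOC][20-46 FREE]
Op 6: free(c) -> (freed c); heap: [0-5 ALLOC][6-15 ALLOC][16-46 FREE]
Op 7: d = malloc(1) -> d = 16; heap: [0-5 ALLOC][6-15 ALLOC][16-16 ALLOC][17-46 FREE]
Op 8: d = realloc(d, 17) -> d = 16; heap: [0-5 ALLOC][6-15 ALLOC][16-32 ALLOC][33-46 FREE]
free(d): d = 16 -> block [16-32 ALLOC]; mark free, coalesce with adjacent free neighbors -> [0-5 ALLOC][6-15 ALLOC][16-46 FREE]

Answer: [0-5 ALLOC][6-15 ALLOC][16-46 FREE]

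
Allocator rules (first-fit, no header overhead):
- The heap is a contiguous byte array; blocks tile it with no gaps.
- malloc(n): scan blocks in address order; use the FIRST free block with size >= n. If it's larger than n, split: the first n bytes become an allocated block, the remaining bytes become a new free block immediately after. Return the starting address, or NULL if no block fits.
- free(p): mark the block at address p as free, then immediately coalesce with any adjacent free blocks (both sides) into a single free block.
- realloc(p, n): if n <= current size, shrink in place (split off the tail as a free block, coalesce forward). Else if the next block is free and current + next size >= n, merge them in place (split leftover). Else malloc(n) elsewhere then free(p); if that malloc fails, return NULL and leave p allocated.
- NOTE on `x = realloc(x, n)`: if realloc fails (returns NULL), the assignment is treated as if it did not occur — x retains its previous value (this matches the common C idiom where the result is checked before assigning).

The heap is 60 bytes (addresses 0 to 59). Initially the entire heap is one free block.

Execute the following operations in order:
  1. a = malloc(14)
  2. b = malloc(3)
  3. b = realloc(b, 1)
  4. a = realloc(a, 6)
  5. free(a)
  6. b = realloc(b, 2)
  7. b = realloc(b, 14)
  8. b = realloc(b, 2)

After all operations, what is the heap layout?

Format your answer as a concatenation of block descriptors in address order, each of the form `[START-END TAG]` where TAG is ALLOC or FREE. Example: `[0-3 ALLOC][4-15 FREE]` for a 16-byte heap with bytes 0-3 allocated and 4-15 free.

Answer: [0-13 FREE][14-15 ALLOC][16-59 FREE]

Derivation:
Op 1: a = malloc(14) -> a = 0; heap: [0-13 ALLOC][14-59 FREE]
Op 2: b = malloc(3) -> b = 14; heap: [0-13 ALLOC][14-16 ALLOC][17-59 FREE]
Op 3: b = realloc(b, 1) -> b = 14; heap: [0-13 ALLOC][14-14 ALLOC][15-59 FREE]
Op 4: a = realloc(a, 6) -> a = 0; heap: [0-5 ALLOC][6-13 FREE][14-14 ALLOC][15-59 FREE]
Op 5: free(a) -> (freed a); heap: [0-13 FREE][14-14 ALLOC][15-59 FREE]
Op 6: b = realloc(b, 2) -> b = 14; heap: [0-13 FREE][14-15 ALLOC][16-59 FREE]
Op 7: b = realloc(b, 14) -> b = 14; heap: [0-13 FREE][14-27 ALLOC][28-59 FREE]
Op 8: b = realloc(b, 2) -> b = 14; heap: [0-13 FREE][14-15 ALLOC][16-59 FREE]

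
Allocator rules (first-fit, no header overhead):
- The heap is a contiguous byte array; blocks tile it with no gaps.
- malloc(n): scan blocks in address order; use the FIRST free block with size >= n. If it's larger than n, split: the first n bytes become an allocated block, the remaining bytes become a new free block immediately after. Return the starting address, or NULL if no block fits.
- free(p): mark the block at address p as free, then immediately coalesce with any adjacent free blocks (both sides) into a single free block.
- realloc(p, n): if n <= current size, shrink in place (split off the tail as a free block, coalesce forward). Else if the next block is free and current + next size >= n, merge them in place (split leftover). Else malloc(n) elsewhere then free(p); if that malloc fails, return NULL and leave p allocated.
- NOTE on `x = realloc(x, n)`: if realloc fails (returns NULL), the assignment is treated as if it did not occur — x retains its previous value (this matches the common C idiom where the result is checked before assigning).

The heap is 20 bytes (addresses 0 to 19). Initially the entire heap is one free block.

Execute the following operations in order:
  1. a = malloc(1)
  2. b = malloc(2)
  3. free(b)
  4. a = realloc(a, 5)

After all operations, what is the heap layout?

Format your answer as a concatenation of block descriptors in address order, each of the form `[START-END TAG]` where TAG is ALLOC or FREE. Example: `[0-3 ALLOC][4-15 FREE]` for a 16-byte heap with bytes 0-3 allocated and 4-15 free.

Answer: [0-4 ALLOC][5-19 FREE]

Derivation:
Op 1: a = malloc(1) -> a = 0; heap: [0-0 ALLOC][1-19 FREE]
Op 2: b = malloc(2) -> b = 1; heap: [0-0 ALLOC][1-2 ALLOC][3-19 FREE]
Op 3: free(b) -> (freed b); heap: [0-0 ALLOC][1-19 FREE]
Op 4: a = realloc(a, 5) -> a = 0; heap: [0-4 ALLOC][5-19 FREE]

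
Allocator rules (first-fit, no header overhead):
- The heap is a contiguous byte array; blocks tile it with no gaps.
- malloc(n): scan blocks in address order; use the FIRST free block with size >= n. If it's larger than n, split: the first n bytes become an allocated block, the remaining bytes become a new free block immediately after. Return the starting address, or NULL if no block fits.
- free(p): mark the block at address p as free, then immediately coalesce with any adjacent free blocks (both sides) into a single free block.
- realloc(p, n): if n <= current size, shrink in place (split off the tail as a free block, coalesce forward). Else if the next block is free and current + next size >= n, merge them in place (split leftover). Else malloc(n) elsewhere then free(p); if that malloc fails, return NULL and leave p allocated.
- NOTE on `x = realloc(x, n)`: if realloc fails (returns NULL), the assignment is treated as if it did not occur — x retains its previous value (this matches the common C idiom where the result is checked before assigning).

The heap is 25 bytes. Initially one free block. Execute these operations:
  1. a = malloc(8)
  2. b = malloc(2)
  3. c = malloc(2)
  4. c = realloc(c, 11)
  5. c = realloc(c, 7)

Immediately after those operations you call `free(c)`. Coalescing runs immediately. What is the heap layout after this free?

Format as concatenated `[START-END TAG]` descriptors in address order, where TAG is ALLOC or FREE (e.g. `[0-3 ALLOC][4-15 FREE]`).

Op 1: a = malloc(8) -> a = 0; heap: [0-7 ALLOC][8-24 FREE]
Op 2: b = malloc(2) -> b = 8; heap: [0-7 ALLOC][8-9 ALLOC][10-24 FREE]
Op 3: c = malloc(2) -> c = 10; heap: [0-7 ALLOC][8-9 ALLOC][10-11 ALLOC][12-24 FREE]
Op 4: c = realloc(c, 11) -> c = 10; heap: [0-7 ALLOC][8-9 ALLOC][10-20 ALLOC][21-24 FREE]
Op 5: c = realloc(c, 7) -> c = 10; heap: [0-7 ALLOC][8-9 ALLOC][10-16 ALLOC][17-24 FREE]
free(c): c = 10 -> block [10-16 ALLOC]; mark free, coalesce with adjacent free neighbors -> [0-7 ALLOC][8-9 ALLOC][10-24 FREE]

Answer: [0-7 ALLOC][8-9 ALLOC][10-24 FREE]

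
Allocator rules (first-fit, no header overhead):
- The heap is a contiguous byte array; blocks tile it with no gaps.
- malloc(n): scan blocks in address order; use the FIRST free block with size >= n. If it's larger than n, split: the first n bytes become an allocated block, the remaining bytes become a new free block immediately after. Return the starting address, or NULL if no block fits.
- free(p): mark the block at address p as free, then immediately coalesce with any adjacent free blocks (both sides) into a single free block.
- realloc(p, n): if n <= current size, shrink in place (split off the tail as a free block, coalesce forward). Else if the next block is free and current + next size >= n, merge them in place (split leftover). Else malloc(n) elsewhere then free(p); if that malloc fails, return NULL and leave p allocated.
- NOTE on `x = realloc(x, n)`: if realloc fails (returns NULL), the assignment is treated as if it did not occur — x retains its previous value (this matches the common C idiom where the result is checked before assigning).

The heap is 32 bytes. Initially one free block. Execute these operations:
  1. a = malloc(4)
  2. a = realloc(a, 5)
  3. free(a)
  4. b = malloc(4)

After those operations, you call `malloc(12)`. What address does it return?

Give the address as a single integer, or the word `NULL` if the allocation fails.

Op 1: a = malloc(4) -> a = 0; heap: [0-3 ALLOC][4-31 FREE]
Op 2: a = realloc(a, 5) -> a = 0; heap: [0-4 ALLOC][5-31 FREE]
Op 3: free(a) -> (freed a); heap: [0-31 FREE]
Op 4: b = malloc(4) -> b = 0; heap: [0-3 ALLOC][4-31 FREE]
malloc(12): first-fit scan over [0-3 ALLOC][4-31 FREE] -> 4

Answer: 4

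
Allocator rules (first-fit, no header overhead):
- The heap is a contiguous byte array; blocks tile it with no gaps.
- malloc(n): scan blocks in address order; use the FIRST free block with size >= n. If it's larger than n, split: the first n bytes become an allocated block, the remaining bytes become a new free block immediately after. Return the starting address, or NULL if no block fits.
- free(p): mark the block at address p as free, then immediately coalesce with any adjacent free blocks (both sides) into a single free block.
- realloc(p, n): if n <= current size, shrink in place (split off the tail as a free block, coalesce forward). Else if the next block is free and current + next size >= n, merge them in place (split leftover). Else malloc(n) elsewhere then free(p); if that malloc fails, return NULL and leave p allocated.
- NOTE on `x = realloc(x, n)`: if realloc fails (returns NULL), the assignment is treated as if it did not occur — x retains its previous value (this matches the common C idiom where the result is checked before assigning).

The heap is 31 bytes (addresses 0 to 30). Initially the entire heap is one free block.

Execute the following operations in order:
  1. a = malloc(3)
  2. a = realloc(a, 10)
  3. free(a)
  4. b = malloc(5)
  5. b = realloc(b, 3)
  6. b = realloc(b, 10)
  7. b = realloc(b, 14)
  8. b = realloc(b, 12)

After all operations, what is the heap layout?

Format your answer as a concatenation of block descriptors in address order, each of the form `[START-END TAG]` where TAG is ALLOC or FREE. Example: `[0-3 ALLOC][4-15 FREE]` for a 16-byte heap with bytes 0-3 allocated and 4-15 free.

Answer: [0-11 ALLOC][12-30 FREE]

Derivation:
Op 1: a = malloc(3) -> a = 0; heap: [0-2 ALLOC][3-30 FREE]
Op 2: a = realloc(a, 10) -> a = 0; heap: [0-9 ALLOC][10-30 FREE]
Op 3: free(a) -> (freed a); heap: [0-30 FREE]
Op 4: b = malloc(5) -> b = 0; heap: [0-4 ALLOC][5-30 FREE]
Op 5: b = realloc(b, 3) -> b = 0; heap: [0-2 ALLOC][3-30 FREE]
Op 6: b = realloc(b, 10) -> b = 0; heap: [0-9 ALLOC][10-30 FREE]
Op 7: b = realloc(b, 14) -> b = 0; heap: [0-13 ALLOC][14-30 FREE]
Op 8: b = realloc(b, 12) -> b = 0; heap: [0-11 ALLOC][12-30 FREE]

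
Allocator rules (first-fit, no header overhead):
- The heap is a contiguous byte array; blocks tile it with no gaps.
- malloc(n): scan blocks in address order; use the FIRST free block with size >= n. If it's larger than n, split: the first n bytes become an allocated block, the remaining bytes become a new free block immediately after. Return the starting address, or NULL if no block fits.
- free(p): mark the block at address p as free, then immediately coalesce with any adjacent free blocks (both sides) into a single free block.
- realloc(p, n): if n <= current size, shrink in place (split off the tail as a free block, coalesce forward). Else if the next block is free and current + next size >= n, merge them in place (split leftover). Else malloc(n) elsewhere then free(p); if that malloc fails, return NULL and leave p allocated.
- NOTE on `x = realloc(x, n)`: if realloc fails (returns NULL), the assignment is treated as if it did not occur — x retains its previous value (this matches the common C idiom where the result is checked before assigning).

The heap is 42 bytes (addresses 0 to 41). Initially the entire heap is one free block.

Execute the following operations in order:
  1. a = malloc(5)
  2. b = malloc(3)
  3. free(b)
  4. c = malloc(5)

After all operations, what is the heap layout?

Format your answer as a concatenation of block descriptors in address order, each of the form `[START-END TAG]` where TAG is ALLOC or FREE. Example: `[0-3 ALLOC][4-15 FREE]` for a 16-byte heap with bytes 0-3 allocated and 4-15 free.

Op 1: a = malloc(5) -> a = 0; heap: [0-4 ALLOC][5-41 FREE]
Op 2: b = malloc(3) -> b = 5; heap: [0-4 ALLOC][5-7 ALLOC][8-41 FREE]
Op 3: free(b) -> (freed b); heap: [0-4 ALLOC][5-41 FREE]
Op 4: c = malloc(5) -> c = 5; heap: [0-4 ALLOC][5-9 ALLOC][10-41 FREE]

Answer: [0-4 ALLOC][5-9 ALLOC][10-41 FREE]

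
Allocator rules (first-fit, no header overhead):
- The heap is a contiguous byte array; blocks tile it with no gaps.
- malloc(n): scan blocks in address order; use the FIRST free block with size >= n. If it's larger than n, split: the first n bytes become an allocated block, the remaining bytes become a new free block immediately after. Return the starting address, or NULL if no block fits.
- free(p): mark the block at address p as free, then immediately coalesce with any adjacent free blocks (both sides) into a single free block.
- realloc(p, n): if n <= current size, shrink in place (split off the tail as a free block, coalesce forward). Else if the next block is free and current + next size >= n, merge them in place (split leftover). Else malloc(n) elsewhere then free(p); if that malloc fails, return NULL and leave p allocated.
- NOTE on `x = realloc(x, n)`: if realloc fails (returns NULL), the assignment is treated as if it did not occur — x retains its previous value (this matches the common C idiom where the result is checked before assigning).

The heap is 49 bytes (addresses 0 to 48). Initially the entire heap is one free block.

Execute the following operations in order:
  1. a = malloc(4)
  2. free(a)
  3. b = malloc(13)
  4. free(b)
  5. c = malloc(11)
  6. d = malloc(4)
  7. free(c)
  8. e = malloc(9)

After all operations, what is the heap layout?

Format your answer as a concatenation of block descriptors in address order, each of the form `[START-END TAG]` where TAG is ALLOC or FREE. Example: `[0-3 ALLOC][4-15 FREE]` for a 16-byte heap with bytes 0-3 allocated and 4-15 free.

Op 1: a = malloc(4) -> a = 0; heap: [0-3 ALLOC][4-48 FREE]
Op 2: free(a) -> (freed a); heap: [0-48 FREE]
Op 3: b = malloc(13) -> b = 0; heap: [0-12 ALLOC][13-48 FREE]
Op 4: free(b) -> (freed b); heap: [0-48 FREE]
Op 5: c = malloc(11) -> c = 0; heap: [0-10 ALLOC][11-48 FREE]
Op 6: d = malloc(4) -> d = 11; heap: [0-10 ALLOC][11-14 ALLOC][15-48 FREE]
Op 7: free(c) -> (freed c); heap: [0-10 FREE][11-14 ALLOC][15-48 FREE]
Op 8: e = malloc(9) -> e = 0; heap: [0-8 ALLOC][9-10 FREE][11-14 ALLOC][15-48 FREE]

Answer: [0-8 ALLOC][9-10 FREE][11-14 ALLOC][15-48 FREE]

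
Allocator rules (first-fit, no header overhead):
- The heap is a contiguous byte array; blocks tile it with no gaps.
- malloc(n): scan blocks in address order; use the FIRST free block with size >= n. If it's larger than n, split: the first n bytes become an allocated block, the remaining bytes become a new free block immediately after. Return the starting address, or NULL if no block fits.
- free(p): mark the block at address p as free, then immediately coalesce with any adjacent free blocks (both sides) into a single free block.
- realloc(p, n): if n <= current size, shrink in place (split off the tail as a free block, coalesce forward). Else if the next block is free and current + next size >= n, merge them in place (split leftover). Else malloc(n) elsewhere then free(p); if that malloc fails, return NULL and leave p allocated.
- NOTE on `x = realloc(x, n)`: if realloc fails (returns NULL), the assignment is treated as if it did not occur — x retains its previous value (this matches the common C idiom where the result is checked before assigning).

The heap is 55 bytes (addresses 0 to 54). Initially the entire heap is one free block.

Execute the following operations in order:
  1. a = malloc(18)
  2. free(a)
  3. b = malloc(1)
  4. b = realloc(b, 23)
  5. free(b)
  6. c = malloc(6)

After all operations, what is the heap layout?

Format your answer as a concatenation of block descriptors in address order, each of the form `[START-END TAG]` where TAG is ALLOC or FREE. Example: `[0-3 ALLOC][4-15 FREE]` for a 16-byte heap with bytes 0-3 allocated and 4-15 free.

Answer: [0-5 ALLOC][6-54 FREE]

Derivation:
Op 1: a = malloc(18) -> a = 0; heap: [0-17 ALLOC][18-54 FREE]
Op 2: free(a) -> (freed a); heap: [0-54 FREE]
Op 3: b = malloc(1) -> b = 0; heap: [0-0 ALLOC][1-54 FREE]
Op 4: b = realloc(b, 23) -> b = 0; heap: [0-22 ALLOC][23-54 FREE]
Op 5: free(b) -> (freed b); heap: [0-54 FREE]
Op 6: c = malloc(6) -> c = 0; heap: [0-5 ALLOC][6-54 FREE]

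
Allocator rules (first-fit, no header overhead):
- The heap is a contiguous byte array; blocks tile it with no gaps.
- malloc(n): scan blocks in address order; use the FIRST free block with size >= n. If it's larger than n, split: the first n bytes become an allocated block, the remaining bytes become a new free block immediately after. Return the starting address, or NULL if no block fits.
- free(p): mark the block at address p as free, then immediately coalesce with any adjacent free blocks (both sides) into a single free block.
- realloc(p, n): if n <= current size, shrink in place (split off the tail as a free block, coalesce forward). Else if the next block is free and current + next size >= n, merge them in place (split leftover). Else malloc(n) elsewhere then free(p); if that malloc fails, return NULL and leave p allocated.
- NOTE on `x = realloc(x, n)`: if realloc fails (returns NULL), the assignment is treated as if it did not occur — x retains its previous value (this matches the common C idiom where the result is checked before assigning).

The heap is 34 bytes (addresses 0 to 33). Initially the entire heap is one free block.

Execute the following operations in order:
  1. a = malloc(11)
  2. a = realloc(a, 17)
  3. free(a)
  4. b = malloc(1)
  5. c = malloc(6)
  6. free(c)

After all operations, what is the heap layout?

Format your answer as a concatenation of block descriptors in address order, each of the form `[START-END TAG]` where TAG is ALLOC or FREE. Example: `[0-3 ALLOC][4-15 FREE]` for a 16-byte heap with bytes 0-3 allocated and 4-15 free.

Answer: [0-0 ALLOC][1-33 FREE]

Derivation:
Op 1: a = malloc(11) -> a = 0; heap: [0-10 ALLOC][11-33 FREE]
Op 2: a = realloc(a, 17) -> a = 0; heap: [0-16 ALLOC][17-33 FREE]
Op 3: free(a) -> (freed a); heap: [0-33 FREE]
Op 4: b = malloc(1) -> b = 0; heap: [0-0 ALLOC][1-33 FREE]
Op 5: c = malloc(6) -> c = 1; heap: [0-0 ALLOC][1-6 ALLOC][7-33 FREE]
Op 6: free(c) -> (freed c); heap: [0-0 ALLOC][1-33 FREE]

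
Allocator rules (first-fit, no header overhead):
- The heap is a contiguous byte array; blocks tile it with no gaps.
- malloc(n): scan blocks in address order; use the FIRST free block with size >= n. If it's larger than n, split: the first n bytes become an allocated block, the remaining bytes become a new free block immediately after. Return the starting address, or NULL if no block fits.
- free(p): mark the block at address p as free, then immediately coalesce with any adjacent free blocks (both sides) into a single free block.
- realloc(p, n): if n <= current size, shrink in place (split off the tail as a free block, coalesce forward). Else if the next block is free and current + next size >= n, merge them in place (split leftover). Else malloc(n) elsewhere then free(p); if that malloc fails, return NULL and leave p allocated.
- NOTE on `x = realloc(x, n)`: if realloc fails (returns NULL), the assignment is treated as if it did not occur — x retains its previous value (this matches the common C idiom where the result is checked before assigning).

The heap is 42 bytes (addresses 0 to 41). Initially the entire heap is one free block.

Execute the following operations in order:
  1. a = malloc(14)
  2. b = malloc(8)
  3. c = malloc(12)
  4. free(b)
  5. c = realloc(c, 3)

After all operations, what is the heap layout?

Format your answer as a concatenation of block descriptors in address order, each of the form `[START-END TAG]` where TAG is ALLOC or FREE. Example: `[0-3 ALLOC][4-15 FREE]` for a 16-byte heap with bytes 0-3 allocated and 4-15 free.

Op 1: a = malloc(14) -> a = 0; heap: [0-13 ALLOC][14-41 FREE]
Op 2: b = malloc(8) -> b = 14; heap: [0-13 ALLOC][14-21 ALLOC][22-41 FREE]
Op 3: c = malloc(12) -> c = 22; heap: [0-13 ALLOC][14-21 ALLOC][22-33 ALLOC][34-41 FREE]
Op 4: free(b) -> (freed b); heap: [0-13 ALLOC][14-21 FREE][22-33 ALLOC][34-41 FREE]
Op 5: c = realloc(c, 3) -> c = 22; heap: [0-13 ALLOC][14-21 FREE][22-24 ALLOC][25-41 FREE]

Answer: [0-13 ALLOC][14-21 FREE][22-24 ALLOC][25-41 FREE]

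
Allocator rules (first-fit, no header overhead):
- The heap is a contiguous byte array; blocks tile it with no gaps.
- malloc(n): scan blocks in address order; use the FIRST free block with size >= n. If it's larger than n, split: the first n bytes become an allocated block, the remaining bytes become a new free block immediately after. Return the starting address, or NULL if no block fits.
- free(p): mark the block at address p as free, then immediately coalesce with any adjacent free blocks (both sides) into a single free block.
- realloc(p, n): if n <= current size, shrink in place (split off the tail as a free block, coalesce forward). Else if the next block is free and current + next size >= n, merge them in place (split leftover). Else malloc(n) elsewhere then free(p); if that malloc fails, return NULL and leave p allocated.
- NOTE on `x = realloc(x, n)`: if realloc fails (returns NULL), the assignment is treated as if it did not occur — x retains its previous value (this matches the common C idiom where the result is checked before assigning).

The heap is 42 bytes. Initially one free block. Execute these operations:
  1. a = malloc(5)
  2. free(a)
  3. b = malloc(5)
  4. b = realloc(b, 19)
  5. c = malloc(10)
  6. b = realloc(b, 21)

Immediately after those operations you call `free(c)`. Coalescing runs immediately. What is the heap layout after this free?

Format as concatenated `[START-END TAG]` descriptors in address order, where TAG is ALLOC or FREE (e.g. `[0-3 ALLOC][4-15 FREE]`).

Answer: [0-18 ALLOC][19-41 FREE]

Derivation:
Op 1: a = malloc(5) -> a = 0; heap: [0-4 ALLOC][5-41 FREE]
Op 2: free(a) -> (freed a); heap: [0-41 FREE]
Op 3: b = malloc(5) -> b = 0; heap: [0-4 ALLOC][5-41 FREE]
Op 4: b = realloc(b, 19) -> b = 0; heap: [0-18 ALLOC][19-41 FREE]
Op 5: c = malloc(10) -> c = 19; heap: [0-18 ALLOC][19-28 ALLOC][29-41 FREE]
Op 6: b = realloc(b, 21) -> NULL (b unchanged); heap: [0-18 ALLOC][19-28 ALLOC][29-41 FREE]
free(c): c = 19 -> block [19-28 ALLOC]; mark free, coalesce with adjacent free neighbors -> [0-18 ALLOC][19-41 FREE]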